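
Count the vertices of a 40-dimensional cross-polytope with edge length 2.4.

An n-cross-polytope has 2n vertices; here n = 40, giving 80.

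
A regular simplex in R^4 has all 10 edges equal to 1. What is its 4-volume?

V = (1^4 / 4!) · √((4+1) / 2^4) ≈ 0.0232924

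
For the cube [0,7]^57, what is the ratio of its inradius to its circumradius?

Ratio = (s/2)/(s√57/2) = 57^(-1/2) ≈ 0.132453.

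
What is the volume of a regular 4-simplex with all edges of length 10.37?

V = (10.37^4 / 4!) · √((4+1) / 2^4) ≈ 269.357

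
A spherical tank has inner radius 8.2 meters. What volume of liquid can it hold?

Volume = π^{3/2}·(8.2)^3/Γ(5/2) ≈ 2309.56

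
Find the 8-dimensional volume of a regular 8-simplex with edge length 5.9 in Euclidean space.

For a regular n-simplex with edge a, V = (a^n / n!)·√((n+1)/2^n). With a=5.9, n=8: V ≈ 6.82805.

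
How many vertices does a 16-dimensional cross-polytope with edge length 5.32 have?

The vertices are ±e_1, ..., ±e_16, so there are 2·16 = 32.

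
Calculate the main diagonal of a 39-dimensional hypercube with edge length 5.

The space diagonal of an n-cube of side s is s√n. Here 5·√39 ≈ 31.225.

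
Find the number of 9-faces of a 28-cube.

Number of 9-faces = C(28,9) · 2^(28-9) = 6906900 · 524288 = 3621204787200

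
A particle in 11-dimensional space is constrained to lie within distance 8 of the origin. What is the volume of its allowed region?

The n-ball volume is π^(n/2)·r^n/Γ(n/2+1). With n=11, r=8: V = 549755813888·π^5/10395 ≈ 1.61843e+10.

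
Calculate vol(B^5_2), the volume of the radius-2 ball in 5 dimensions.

The n-ball volume is π^(n/2)·r^n/Γ(n/2+1). With n=5, r=2: V = 256·π^2/15 ≈ 168.441.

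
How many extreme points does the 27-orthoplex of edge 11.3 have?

Number of vertices = 2n = 54.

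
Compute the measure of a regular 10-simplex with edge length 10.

V = (10^10 / 10!) · √((10+1) / 2^10) ≈ 285.617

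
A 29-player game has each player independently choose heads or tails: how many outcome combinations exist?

An n-cube has 2^n vertices; for n = 29 that is 2^29 = 536870912.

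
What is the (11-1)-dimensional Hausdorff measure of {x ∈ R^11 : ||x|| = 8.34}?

The surface area of an n-ball is 2π^(n/2) r^(n-1) / Γ(n/2). For n=11, r=8.34: 3.3741e+10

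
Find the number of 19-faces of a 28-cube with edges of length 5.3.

Number of 19-faces = C(28,19) · 2^(28-19) = 6906900 · 512 = 3536332800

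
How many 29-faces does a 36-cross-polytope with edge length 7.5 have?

Number of 29-faces = 2^(29+1) · C(36,29+1) = 1073741824 · 1947792 = 2091425734852608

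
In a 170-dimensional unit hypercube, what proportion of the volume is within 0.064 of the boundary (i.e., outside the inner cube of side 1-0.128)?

The inner cube has side 1-2·0.064 = 0.872 and volume (0.872)^170 ≈ 7.723e-11, so the shell holds 1 - 7.723e-11 of the volume.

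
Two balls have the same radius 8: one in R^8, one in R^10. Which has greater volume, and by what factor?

V_8(8) ≈ 6.80939e+07, V_10(8) ≈ 2.73822e+09. The 10-ball is larger by a factor of 40.21.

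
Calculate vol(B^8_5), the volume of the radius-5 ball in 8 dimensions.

V = 390625·π^4/24 ≈ 1.58543e+06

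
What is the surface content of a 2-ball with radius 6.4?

S = n·V_n(r)/r = 2·V_2(6.4)/6.4 (volume-to-surface relation), giving 2πr = 2π·6.4 ≈ 40.2124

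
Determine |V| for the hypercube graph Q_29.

Number of vertices = 2^29 = 536870912.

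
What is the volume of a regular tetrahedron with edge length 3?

Volume = (√2/12) · 3³ = 3.18198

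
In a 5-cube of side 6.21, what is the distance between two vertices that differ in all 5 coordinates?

The space diagonal of an n-cube of side s is s√n. Here 6.21·√5 ≈ 13.886.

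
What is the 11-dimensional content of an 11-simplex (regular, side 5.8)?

V_11 = √(12) · 5.8^11 / (11! · 2^(11/2)) ≈ 0.479157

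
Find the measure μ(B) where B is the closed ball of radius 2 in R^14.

The n-ball volume is π^(n/2)·r^n/Γ(n/2+1). With n=14, r=2: V = 1024·π^7/315 ≈ 9818.35.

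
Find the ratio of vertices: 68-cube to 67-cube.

The 68-cube has 2^68 = 295147905179352825856 vertices. The 67-cube has 2^67 = 147573952589676412928 vertices. Ratio: 295147905179352825856/147573952589676412928 = 2.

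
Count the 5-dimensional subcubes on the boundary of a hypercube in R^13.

Number of 5-faces = C(13,5) · 2^(13-5) = 1287 · 256 = 329472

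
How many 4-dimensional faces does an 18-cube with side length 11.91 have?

Choose 4 of 18 axes to span the face (C(18,4) = 3060 ways), then fix each of the remaining 14 coordinates at one of its two extreme values (2^14 = 16384 ways): 3060·16384 = 50135040.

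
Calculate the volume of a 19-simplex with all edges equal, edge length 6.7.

For a regular n-simplex with edge a, V = (a^n / n!)·√((n+1)/2^n). With a=6.7, n=19: V ≈ 0.000251801.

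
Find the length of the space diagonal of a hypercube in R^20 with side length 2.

||(2,2,...,2)|| = √(20)·2 ≈ 8.94427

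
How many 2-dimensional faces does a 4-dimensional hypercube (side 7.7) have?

An n-cube has C(n,k)·2^(n-k) k-faces. Here C(4,2)·2^2 = 6·4 = 24.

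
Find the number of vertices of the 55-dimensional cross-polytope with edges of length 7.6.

Number of vertices = 2n = 110.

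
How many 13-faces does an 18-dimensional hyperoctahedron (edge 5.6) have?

f_13(18-orthoplex) = 2^14 · (18 choose 14) = 50135040.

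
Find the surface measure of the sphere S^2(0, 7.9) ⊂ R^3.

S_3(7.9) = 2·π^(3/2)·(7.9)^2 / Γ(3/2) = 4πr² = 4π·(7.9)² ≈ 784.267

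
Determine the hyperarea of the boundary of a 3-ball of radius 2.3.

S_3(2.3) = 2·π^(3/2)·(2.3)^2 / Γ(3/2) = 4πr² = 4π·(2.3)² ≈ 66.4761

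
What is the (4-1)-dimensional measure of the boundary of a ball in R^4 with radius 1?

The surface area of an n-ball is 2π^(n/2) r^(n-1) / Γ(n/2). For n=4, r=1: 2·π^2 ≈ 19.7392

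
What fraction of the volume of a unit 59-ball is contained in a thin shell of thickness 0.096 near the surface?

V(inner)/V(outer) = ((1-0.096)/1)^59 ≈ 0.002594, so the shell fraction is 0.997406.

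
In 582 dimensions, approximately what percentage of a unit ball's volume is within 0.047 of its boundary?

1 - (1-0.047)^582 ≈ 1 - 6.793e-13 ≈ (100 - 6.79e-11)%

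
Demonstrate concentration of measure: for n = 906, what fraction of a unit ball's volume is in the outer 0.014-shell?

1 - (1-0.014)^906 ≈ 0.9999971654 ≈ 99.999717%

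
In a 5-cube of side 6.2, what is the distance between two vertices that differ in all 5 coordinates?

The space diagonal of an n-cube of side s is s√n. Here 6.2·√5 ≈ 13.8636.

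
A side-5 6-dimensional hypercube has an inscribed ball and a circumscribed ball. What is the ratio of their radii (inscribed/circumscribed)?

For an n-cube of any side s, the inradius is s/2 and the circumradius is s√n/2, so the ratio is 1/√6 ≈ 0.408248.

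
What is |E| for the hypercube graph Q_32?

Number of 1-faces = C(32,1)·2^(32-1) = 32·2147483648 = 68719476736.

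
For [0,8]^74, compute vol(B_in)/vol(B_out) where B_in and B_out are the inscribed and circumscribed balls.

V_in / V_out = (r_in/r_out)^74 = (1/√74)^74 = 74^(-74/2) ≈ 6.89329e-70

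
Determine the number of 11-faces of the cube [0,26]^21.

Choose 11 of 21 axes to span the face (C(21,11) = 352716 ways), then fix each of the remaining 10 coordinates at one of its two extreme values (2^10 = 1024 ways): 352716·1024 = 361181184.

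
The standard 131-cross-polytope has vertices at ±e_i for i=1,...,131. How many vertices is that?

Number of vertices = 2n = 262.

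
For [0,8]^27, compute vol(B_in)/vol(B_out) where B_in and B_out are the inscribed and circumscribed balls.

V_in / V_out = (r_in/r_out)^27 = (1/√27)^27 = 27^(-27/2) ≈ 4.74886e-20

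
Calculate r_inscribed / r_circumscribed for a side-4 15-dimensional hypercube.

Ratio = (s/2)/(s√15/2) = 15^(-1/2) ≈ 0.258199.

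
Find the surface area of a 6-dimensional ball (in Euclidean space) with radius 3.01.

The surface area of an n-ball is 2π^(n/2) r^(n-1) / Γ(n/2). For n=6, r=3.01: 7660.94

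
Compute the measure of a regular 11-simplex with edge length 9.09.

V_11 = √(12) · 9.09^11 / (11! · 2^(11/2)) ≈ 67.1387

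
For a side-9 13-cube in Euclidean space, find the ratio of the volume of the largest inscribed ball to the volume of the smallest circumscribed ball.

V_in / V_out = (r_in/r_out)^13 = (1/√13)^13 = 13^(-13/2) ≈ 5.74603e-08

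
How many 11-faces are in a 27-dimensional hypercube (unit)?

Number of 11-faces = C(27,11) · 2^(27-11) = 13037895 · 65536 = 854451486720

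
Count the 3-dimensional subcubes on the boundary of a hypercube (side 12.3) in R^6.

f_3(6-cube) = (6 choose 3) · 2^3 = 160.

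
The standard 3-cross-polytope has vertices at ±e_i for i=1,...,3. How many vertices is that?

The 3-dimensional cross-polytope has 2n = 2·3 = 6 vertices.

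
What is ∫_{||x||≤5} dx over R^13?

Volume = π^{13/2}·(5)^13/Γ(15/2) = 31250000000·π^6/27027 ≈ 1.11161e+09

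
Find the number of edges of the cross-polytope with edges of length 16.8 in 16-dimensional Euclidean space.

Number of 1-faces = 2^(1+1) · C(16,1+1) = 4 · 120 = 480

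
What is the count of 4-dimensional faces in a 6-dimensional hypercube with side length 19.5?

Choose 4 of 6 axes to span the face (C(6,4) = 15 ways), then fix each of the remaining 2 coordinates at one of its two extreme values (2^2 = 4 ways): 15·4 = 60.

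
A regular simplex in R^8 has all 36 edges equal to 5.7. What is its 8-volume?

Volume = 5.7^8 · √(9/2^8) / 8! ≈ 5.18179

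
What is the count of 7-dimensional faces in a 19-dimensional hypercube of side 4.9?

Number of 7-faces = C(19,7) · 2^(19-7) = 50388 · 4096 = 206389248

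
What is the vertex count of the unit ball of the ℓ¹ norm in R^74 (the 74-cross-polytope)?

Number of vertices = 2n = 148.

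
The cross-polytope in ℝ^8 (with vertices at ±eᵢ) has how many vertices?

The 8-dimensional cross-polytope has 2n = 2·8 = 16 vertices.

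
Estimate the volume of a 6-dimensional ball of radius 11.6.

V_6(11.6) = π^(6/2) · (11.6)^6 / Γ(6/2 + 1) ≈ 1.25906e+07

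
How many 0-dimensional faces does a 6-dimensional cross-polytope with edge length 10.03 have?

f_0(6-orthoplex) = 2^1 · (6 choose 1) = 12.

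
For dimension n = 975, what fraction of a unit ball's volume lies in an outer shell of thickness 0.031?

1 - (1-0.031)^975 ≈ 1 - 4.631e-14 ≈ (100 - 4.63e-12)%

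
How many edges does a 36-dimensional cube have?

An n-cube has n·2^(n-1) edges. With n = 36: 36·34359738368 = 1236950581248.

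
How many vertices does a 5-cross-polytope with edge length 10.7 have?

f_0(5-orthoplex) = 2^1 · (5 choose 1) = 10.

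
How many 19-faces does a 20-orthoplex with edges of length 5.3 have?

An n-cross-polytope has 2^(k+1)·C(n,k+1) k-faces. Here 2^20·C(20,20) = 1048576·1 = 1048576.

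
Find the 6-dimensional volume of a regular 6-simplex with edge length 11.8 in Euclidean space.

V_6 = √(7) · 11.8^6 / (6! · 2^(6/2)) ≈ 1239.99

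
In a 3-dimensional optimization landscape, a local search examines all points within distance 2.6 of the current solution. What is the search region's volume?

V_3(2.6) = π^(3/2) · (2.6)^3 / Γ(3/2 + 1) ≈ 73.6222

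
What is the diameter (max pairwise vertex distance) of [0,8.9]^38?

The space diagonal of an n-cube of side s is s√n. Here 8.9·√38 ≈ 54.8633.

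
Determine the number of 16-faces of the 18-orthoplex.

f_16(18-orthoplex) = 2^17 · (18 choose 17) = 2359296.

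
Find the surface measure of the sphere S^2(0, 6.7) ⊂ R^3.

S_3(6.7) = 2·π^(3/2)·(6.7)^2 / Γ(3/2) = 4πr² = 4π·(6.7)² ≈ 564.104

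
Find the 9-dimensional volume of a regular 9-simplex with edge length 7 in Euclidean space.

V_9 = √(10) · 7^9 / (9! · 2^(9/2)) ≈ 15.5412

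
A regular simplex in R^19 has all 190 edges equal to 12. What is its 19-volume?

Volume = 12^19 · √(20/2^19) / 19! ≈ 16.2211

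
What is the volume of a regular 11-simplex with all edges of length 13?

V_11 = √(12) · 13^11 / (11! · 2^(11/2)) ≈ 3436.74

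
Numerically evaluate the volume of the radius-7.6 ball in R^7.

V_7(7.6) = π^(7/2) · (7.6)^7 / Γ(7/2 + 1) ≈ 6.91951e+06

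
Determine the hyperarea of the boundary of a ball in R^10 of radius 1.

The surface area of an n-ball is 2π^(n/2) r^(n-1) / Γ(n/2). For n=10, r=1: π^5/12 ≈ 25.5016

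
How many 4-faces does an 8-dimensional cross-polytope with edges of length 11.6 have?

f_4(8-orthoplex) = 2^5 · (8 choose 5) = 1792.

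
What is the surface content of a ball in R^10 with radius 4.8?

S_10(4.8) = 2·π^(10/2)·(4.8)^9 / Γ(10/2) ≈ 3.44937e+07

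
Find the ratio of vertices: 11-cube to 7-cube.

The 11-cube has 2^11 = 2048 vertices. The 7-cube has 2^7 = 128 vertices. Ratio: 2048/128 = 16.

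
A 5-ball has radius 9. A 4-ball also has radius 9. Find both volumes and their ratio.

V_5(9) ≈ 310821. V_4(9) ≈ 32377.2. Ratio V_5/V_4 ≈ 9.6.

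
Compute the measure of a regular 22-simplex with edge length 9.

V_22 = √(23) · 9^22 / (22! · 2^(22/2)) ≈ 0.00205165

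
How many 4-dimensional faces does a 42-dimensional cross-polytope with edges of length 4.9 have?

Each 4-face is the convex hull of 5 vertices, one chosen as ±e_i from each of 5 distinct axes: 2^5·C(42,5) = 27221376.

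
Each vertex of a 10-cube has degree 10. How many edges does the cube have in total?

Each of the 2^10 = 1024 vertices has degree 10; total edges = 10·2^10/2 = 5120.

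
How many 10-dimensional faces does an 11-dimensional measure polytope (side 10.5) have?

An n-cube has C(n,k)·2^(n-k) k-faces. Here C(11,10)·2^1 = 11·2 = 22.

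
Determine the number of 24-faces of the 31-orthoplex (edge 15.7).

Number of 24-faces = 2^(24+1) · C(31,24+1) = 33554432 · 736281 = 24705490747392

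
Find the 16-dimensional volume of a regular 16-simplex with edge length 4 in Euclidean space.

V_16 = √(17) · 4^16 / (16! · 2^(16/2)) ≈ 3.30617e-06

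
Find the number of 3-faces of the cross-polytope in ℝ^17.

Each 3-face is the convex hull of 4 vertices, one chosen as ±e_i from each of 4 distinct axes: 2^4·C(17,4) = 38080.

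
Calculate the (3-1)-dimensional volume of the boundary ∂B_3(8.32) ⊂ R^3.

S = n·V_n(r)/r = 3·V_3(8.32)/8.32 (volume-to-surface relation), giving 4πr² = 4π·(8.32)² ≈ 869.874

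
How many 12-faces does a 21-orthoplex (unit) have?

Number of 12-faces = 2^(12+1) · C(21,12+1) = 8192 · 203490 = 1666990080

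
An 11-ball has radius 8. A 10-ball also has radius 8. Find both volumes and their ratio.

V_11(8) ≈ 1.61843e+10. V_10(8) ≈ 2.73822e+09. Ratio V_11/V_10 ≈ 5.911.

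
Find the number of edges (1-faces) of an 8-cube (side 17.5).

Choose 1 of 8 axes to span the face (C(8,1) = 8 ways), then fix each of the remaining 7 coordinates at one of its two extreme values (2^7 = 128 ways): 8·128 = 1024.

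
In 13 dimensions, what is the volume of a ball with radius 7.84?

Volume = π^{13/2}·(7.84)^13/Γ(15/2) ≈ 3.84991e+11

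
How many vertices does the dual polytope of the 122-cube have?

An n-cross-polytope has 2n vertices; here n = 122, giving 244.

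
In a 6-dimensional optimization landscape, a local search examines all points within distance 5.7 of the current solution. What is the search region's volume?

Volume = π^{6/2}·(5.7)^6/Γ(4) ≈ 177234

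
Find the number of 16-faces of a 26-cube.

f_16(26-cube) = (26 choose 16) · 2^10 = 5439216640.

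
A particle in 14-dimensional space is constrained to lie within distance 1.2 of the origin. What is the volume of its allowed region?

The n-ball volume is π^(n/2)·r^n/Γ(n/2+1). With n=14, r=1.2: V ≈ 7.69407.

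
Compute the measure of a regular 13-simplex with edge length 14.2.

V_13 = √(14) · 14.2^13 / (13! · 2^(13/2)) ≈ 6336.32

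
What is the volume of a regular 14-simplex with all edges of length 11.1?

Volume = 11.1^14 · √(15/2^14) / 14! ≈ 149.606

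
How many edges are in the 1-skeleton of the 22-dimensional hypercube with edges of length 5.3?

Number of 1-faces = C(22,1)·2^(22-1) = 22·2097152 = 46137344.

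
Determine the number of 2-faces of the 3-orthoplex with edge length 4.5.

f_2(3-orthoplex) = 2^3 · (3 choose 3) = 8.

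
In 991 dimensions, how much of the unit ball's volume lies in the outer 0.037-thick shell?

V(inner)/V(outer) = ((1-0.037)/1)^991 ≈ 5.938e-17, so the shell fraction is 1 - 5.938e-17.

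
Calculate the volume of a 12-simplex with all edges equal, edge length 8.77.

Volume = 8.77^12 · √(13/2^12) / 12! ≈ 24.3472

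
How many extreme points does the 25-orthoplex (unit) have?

The vertices are ±e_1, ..., ±e_25, so there are 2·25 = 50.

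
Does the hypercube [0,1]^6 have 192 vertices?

False. The 6-cube has 2^6 = 64 vertices.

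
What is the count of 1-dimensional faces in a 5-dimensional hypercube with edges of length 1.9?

An n-cube has C(n,k)·2^(n-k) k-faces. Here C(5,1)·2^4 = 5·16 = 80.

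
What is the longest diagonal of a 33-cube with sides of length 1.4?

The space diagonal of an n-cube of side s is s√n. Here 1.4·√33 ≈ 8.04239.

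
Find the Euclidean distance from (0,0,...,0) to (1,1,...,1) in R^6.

Diagonal = √6 · 1 ≈ 2.44949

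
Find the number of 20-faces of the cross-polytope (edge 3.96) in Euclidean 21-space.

Each 20-face is the convex hull of 21 vertices, one chosen as ±e_i from each of 21 distinct axes: 2^21·C(21,21) = 2097152.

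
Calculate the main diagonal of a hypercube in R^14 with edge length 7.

d = √(7² + 7² + ... + 7²) [14 terms] = √(14·7²) = 7√14 ≈ 26.1916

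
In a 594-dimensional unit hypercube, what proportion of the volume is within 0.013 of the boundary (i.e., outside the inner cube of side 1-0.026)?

1 - (1 - 2·0.013)^594 = 1 - 0.974^594 ≈ 0.99999984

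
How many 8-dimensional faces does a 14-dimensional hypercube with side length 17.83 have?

Choose 8 of 14 axes to span the face (C(14,8) = 3003 ways), then fix each of the remaining 6 coordinates at one of its two extreme values (2^6 = 64 ways): 3003·64 = 192192.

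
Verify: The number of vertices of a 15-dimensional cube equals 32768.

True. The 15-cube has 2^15 = 32768 vertices.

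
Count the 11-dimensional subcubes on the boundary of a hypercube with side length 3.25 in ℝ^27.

Choose 11 of 27 axes to span the face (C(27,11) = 13037895 ways), then fix each of the remaining 16 coordinates at one of its two extreme values (2^16 = 65536 ways): 13037895·65536 = 854451486720.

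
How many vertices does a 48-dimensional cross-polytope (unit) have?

The 48-dimensional cross-polytope has 2n = 2·48 = 96 vertices.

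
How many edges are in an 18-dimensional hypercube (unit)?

f_1(18-cube) = (18 choose 1) · 2^17 = 2359296.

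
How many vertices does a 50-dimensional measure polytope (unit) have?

Each vertex is a binary string of length 50, so there are 2^50 = 1125899906842624.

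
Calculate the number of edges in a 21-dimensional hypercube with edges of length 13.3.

An n-cube has n·2^(n-1) edges. With n = 21: 21·1048576 = 22020096.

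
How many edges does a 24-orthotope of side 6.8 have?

The 24-cube has n·2^(n-1) = 24·2^23 = 24·8388608 = 201326592 edges.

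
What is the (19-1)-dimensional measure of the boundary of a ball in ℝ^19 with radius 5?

|∂B_19(5)| = 156250000000000·π^9/1378377 ≈ 3.3791e+12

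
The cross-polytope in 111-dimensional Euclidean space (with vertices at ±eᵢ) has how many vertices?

An n-cross-polytope has 2n vertices; here n = 111, giving 222.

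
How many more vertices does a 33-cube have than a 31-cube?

The 33-cube has 2^33 = 8589934592 vertices. The 31-cube has 2^31 = 2147483648 vertices. Difference: 8589934592 - 2147483648 = 6442450944.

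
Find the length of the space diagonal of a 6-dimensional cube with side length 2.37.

d = √(2.37² + 2.37² + ... + 2.37²) [6 terms] = √(6·2.37²) = 2.37√6 ≈ 5.80529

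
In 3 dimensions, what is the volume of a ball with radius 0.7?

The n-ball volume is π^(n/2)·r^n/Γ(n/2+1). With n=3, r=0.7: V ≈ 1.43676.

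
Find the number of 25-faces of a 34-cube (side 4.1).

Number of 25-faces = C(34,25) · 2^(34-25) = 52451256 · 512 = 26855043072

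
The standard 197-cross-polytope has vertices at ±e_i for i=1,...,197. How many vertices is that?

An n-cross-polytope has 2n vertices; here n = 197, giving 394.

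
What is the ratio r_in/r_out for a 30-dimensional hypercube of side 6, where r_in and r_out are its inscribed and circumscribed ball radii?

r_in = 6/2 (half the side); r_out = 6√30/2 (half the diagonal). Ratio = 1/√30 ≈ 0.182574.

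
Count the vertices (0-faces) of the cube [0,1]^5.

The 5-cube has 2^5 = 32 vertices.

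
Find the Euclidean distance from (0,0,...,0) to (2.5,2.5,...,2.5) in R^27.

The space diagonal of an n-cube of side s is s√n. Here 2.5·√27 ≈ 12.9904.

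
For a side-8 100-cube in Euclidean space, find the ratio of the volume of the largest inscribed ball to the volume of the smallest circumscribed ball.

V_in/V_out = n^(-n/2) = 100^(-100/2) ≈ 1e-100.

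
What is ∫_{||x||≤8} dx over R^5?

Volume = π^{5/2}·(8)^5/Γ(7/2) = 262144·π^2/15 ≈ 172484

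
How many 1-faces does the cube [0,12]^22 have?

Each of the 2^22 = 4194304 vertices has degree 22; total edges = 22·2^22/2 = 46137344.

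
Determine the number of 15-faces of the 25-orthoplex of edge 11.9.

f_15(25-orthoplex) = 2^16 · (25 choose 16) = 133888409600.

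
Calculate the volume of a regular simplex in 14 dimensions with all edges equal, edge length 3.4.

For a regular n-simplex with edge a, V = (a^n / n!)·√((n+1)/2^n). With a=3.4, n=14: V ≈ 9.57485e-06.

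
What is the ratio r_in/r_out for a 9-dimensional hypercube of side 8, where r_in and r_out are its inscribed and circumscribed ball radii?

For an n-cube of any side s, the inradius is s/2 and the circumradius is s√n/2, so the ratio is 1/√9 ≈ 0.333333.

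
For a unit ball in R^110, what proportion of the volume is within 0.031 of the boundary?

V(inner)/V(outer) = ((1-0.031)/1)^110 ≈ 0.03131, so the shell fraction is 0.968695.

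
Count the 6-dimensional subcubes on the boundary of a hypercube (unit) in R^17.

f_6(17-cube) = (17 choose 6) · 2^11 = 25346048.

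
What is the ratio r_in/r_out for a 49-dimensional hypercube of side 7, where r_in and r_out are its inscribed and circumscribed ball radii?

Ratio = (s/2)/(s√49/2) = 49^(-1/2) ≈ 0.142857.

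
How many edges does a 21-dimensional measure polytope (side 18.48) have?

The 21-cube has n·2^(n-1) = 21·2^20 = 21·1048576 = 22020096 edges.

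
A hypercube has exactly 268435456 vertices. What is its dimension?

Since 2^n = 268435456, we have n = 28.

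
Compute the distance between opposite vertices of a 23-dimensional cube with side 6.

The space diagonal of an n-cube of side s is s√n. Here 6·√23 ≈ 28.775.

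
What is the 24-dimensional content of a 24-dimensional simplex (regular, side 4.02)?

V = (4.02^24 / 24!) · √((24+1) / 2^24) ≈ 6.24208e-13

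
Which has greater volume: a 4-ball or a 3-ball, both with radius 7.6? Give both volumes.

V_4(7.6) ≈ 16463.6. V_3(7.6) ≈ 1838.78. The 4-ball is larger.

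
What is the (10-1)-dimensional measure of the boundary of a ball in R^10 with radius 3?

|∂B_10(3)| = 6561·π^5/4 ≈ 501949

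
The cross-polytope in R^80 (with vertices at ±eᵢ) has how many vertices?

Number of vertices = 2n = 160.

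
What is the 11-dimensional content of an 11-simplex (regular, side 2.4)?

V_11 = √(12) · 2.4^11 / (11! · 2^(11/2)) ≈ 2.91806e-05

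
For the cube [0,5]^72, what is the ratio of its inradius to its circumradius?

r_in / r_out = (5/2) / (5√72/2) = 1/√72 ≈ 0.117851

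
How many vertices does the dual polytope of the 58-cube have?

The 58-dimensional cross-polytope has 2n = 2·58 = 116 vertices.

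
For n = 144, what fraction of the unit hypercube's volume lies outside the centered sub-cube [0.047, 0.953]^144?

1 - (1 - 2·0.047)^144 = 1 - 0.906^144 ≈ 0.9999993294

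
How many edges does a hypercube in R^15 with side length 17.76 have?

An n-cube has n·2^(n-1) edges. With n = 15: 15·16384 = 245760.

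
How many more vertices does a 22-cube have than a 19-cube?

The 22-cube has 2^22 = 4194304 vertices. The 19-cube has 2^19 = 524288 vertices. Difference: 4194304 - 524288 = 3670016.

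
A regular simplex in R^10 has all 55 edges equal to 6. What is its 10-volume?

Volume = 6^10 · √(11/2^10) / 10! ≈ 1.72701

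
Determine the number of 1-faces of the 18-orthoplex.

Each 1-face is the convex hull of 2 vertices, one chosen as ±e_i from each of 2 distinct axes: 2^2·C(18,2) = 612.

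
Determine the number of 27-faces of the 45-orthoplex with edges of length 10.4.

Number of 27-faces = 2^(27+1) · C(45,27+1) = 268435456 · 1103068603890 = 296102723684495523840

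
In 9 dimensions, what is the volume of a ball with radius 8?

Volume = π^{9/2}·(8)^9/Γ(11/2) = 4294967296·π^4/945 ≈ 4.42718e+08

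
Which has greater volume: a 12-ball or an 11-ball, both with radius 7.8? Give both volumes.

V_12(7.8) ≈ 6.77177e+10. V_11(7.8) ≈ 1.22503e+10. The 12-ball is larger.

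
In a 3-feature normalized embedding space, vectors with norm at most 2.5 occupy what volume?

The n-ball volume is π^(n/2)·r^n/Γ(n/2+1). With n=3, r=2.5: V = 125·π/6 ≈ 65.4498.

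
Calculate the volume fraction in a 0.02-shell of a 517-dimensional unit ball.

1 - (1-0.02)^517 ≈ 0.999971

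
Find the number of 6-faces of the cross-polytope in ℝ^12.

Each 6-face is the convex hull of 7 vertices, one chosen as ±e_i from each of 7 distinct axes: 2^7·C(12,7) = 101376.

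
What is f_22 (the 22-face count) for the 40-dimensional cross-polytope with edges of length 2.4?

f_22(40-orthoplex) = 2^23 · (40 choose 23) = 744341142660710400.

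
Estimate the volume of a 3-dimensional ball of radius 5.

The n-ball volume is π^(n/2)·r^n/Γ(n/2+1). With n=3, r=5: V = 500·π/3 ≈ 523.599.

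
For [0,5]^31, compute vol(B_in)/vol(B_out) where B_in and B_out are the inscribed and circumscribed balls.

V_in/V_out = n^(-n/2) = 31^(-31/2) ≈ 7.65409e-24.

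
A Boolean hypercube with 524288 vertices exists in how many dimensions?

2^n = 524288 ⇒ n = log_2(524288) = 19.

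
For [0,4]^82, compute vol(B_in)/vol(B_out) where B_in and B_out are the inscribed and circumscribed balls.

Volume scales as r^n, and r_in/r_out = 1/√82, giving (1/√82)^82 ≈ 3.4169e-79.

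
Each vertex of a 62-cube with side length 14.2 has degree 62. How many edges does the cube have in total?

Each of the 2^62 = 4611686018427387904 vertices has degree 62; total edges = 62·2^62/2 = 142962266571249025024.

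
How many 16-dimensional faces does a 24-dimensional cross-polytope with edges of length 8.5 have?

f_16(24-orthoplex) = 2^17 · (24 choose 17) = 45364543488.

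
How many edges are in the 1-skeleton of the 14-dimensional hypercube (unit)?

The 14-cube has n·2^(n-1) = 14·2^13 = 14·8192 = 114688 edges.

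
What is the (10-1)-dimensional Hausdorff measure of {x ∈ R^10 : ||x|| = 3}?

The surface area of an n-ball is 2π^(n/2) r^(n-1) / Γ(n/2). For n=10, r=3: 6561·π^5/4 ≈ 501949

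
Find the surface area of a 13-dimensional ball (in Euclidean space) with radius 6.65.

|∂B_13(6.65)| ≈ 8.8541e+10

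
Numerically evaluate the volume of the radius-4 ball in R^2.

V_2(4) = π^(2/2) · (4)^2 / Γ(2/2 + 1) = 16·π ≈ 50.2655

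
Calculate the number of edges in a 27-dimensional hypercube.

Number of 1-faces = C(27,1)·2^(27-1) = 27·67108864 = 1811939328.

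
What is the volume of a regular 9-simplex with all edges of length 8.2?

V_9 = √(10) · 8.2^9 / (9! · 2^(9/2)) ≈ 64.5545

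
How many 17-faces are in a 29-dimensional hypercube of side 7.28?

Number of 17-faces = C(29,17) · 2^(29-17) = 51895935 · 4096 = 212565749760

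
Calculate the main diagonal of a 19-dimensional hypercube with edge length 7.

Diagonal = √19 · 7 ≈ 30.5123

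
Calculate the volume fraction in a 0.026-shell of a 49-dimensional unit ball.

Shell fraction = 1 - (1-0.026)^49 ≈ 0.724964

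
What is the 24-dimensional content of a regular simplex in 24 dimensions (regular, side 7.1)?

V = (7.1^24 / 24!) · √((24+1) / 2^24) ≈ 5.29791e-07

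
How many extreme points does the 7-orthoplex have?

The 7-dimensional cross-polytope has 2n = 2·7 = 14 vertices.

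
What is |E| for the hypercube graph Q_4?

An n-cube has n·2^(n-1) edges. With n = 4: 4·8 = 32.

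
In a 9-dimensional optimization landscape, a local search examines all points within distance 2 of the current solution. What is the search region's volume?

Volume = π^{9/2}·(2)^9/Γ(11/2) = 16384·π^4/945 ≈ 1688.84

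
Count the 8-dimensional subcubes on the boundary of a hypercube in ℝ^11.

Choose 8 of 11 axes to span the face (C(11,8) = 165 ways), then fix each of the remaining 3 coordinates at one of its two extreme values (2^3 = 8 ways): 165·8 = 1320.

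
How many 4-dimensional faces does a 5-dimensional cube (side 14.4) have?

Choose 4 of 5 axes to span the face (C(5,4) = 5 ways), then fix each of the remaining 1 coordinate at one of its two extreme values (2^1 = 2 ways): 5·2 = 10.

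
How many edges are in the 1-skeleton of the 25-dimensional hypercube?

The 25-cube has n·2^(n-1) = 25·2^24 = 25·16777216 = 419430400 edges.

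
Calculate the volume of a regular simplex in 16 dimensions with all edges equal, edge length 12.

For a regular n-simplex with edge a, V = (a^n / n!)·√((n+1)/2^n). With a=12, n=16: V ≈ 142.32.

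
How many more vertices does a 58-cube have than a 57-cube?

The 58-cube has 2^58 = 288230376151711744 vertices. The 57-cube has 2^57 = 144115188075855872 vertices. Difference: 288230376151711744 - 144115188075855872 = 144115188075855872.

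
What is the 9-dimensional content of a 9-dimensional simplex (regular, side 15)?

Volume = 15^9 · √(10/2^9) / 9! ≈ 14805.5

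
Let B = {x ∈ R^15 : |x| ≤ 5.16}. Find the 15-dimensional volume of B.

The n-ball volume is π^(n/2)·r^n/Γ(n/2+1). With n=15, r=5.16: V ≈ 1.86713e+10.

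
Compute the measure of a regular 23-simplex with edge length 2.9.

For a regular n-simplex with edge a, V = (a^n / n!)·√((n+1)/2^n). With a=2.9, n=23: V ≈ 2.82436e-15.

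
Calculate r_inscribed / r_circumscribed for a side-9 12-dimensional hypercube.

Ratio = (s/2)/(s√12/2) = 12^(-1/2) ≈ 0.288675.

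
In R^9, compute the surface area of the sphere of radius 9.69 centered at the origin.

S = n·V_n(r)/r = 9·V_9(9.69)/9.69 (volume-to-surface relation), giving 2.30755e+09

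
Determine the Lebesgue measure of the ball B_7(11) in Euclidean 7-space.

V_7(11) = π^(7/2) · (11)^7 / Γ(7/2 + 1) = 311794736·π^3/105 ≈ 9.20723e+07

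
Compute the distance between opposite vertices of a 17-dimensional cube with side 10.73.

Diagonal = √17 · 10.73 ≈ 44.2409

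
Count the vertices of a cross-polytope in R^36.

The vertices are ±e_1, ..., ±e_36, so there are 2·36 = 72.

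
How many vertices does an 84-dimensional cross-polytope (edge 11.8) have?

The vertices are ±e_1, ..., ±e_84, so there are 2·84 = 168.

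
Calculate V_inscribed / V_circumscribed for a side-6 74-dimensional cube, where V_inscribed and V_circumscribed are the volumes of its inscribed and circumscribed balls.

V_in / V_out = (r_in/r_out)^74 = (1/√74)^74 = 74^(-74/2) ≈ 6.89329e-70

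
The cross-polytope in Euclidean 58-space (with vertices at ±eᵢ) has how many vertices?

An n-cross-polytope has 2n vertices; here n = 58, giving 116.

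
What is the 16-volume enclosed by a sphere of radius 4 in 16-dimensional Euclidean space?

The n-ball volume is π^(n/2)·r^n/Γ(n/2+1). With n=16, r=4: V = 33554432·π^8/315 ≈ 1.01074e+09.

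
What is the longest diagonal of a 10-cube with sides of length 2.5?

d = √(2.5² + 2.5² + ... + 2.5²) [10 terms] = √(10·2.5²) = 2.5√10 ≈ 7.90569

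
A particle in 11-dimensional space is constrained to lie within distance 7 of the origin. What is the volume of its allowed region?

V = 18078415936·π^5/1485 ≈ 3.72549e+09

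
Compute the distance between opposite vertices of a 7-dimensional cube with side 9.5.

Diagonal = √7 · 9.5 ≈ 25.1346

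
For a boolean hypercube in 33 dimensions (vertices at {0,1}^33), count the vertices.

An n-cube has 2^n vertices; for n = 33 that is 2^33 = 8589934592.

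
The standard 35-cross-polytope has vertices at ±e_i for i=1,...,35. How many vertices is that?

The 35-dimensional cross-polytope has 2n = 2·35 = 70 vertices.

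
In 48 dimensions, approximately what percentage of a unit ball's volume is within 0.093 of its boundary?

1 - (1-0.093)^48 ≈ 0.990771 ≈ 99.08%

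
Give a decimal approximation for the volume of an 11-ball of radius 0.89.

Volume = π^{11/2}·(0.89)^11/Γ(13/2) ≈ 0.522871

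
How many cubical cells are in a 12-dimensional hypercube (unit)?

f_3(12-cube) = (12 choose 3) · 2^9 = 112640.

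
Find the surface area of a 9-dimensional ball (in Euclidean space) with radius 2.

S = n·V_n(r)/r = 9·V_9(2)/2 (volume-to-surface relation), giving 8192·π^4/105 ≈ 7599.76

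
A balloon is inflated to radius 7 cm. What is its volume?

V_3(7) = π^(3/2) · (7)^3 / Γ(3/2 + 1) = 1372·π/3 ≈ 1436.76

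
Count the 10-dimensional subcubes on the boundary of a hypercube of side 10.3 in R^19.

Number of 10-faces = C(19,10) · 2^(19-10) = 92378 · 512 = 47297536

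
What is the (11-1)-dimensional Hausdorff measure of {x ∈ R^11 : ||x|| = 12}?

S_11(12) = 2·π^(11/2)·(12)^10 / Γ(11/2) = 146767085568·π^5/35 ≈ 1.28325e+12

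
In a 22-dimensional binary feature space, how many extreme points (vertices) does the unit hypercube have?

The 22-cube has 2^22 = 4194304 vertices.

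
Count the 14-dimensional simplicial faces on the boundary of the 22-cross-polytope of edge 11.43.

An n-cross-polytope has 2^(k+1)·C(n,k+1) k-faces. Here 2^15·C(22,15) = 32768·170544 = 5588385792.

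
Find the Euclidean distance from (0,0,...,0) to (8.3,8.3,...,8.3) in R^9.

d = √(8.3² + 8.3² + ... + 8.3²) [9 terms] = √(9·8.3²) = 8.3√9 = 24.9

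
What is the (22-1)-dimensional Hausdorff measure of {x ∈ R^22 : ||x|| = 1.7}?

|∂B_22(1.7)| ≈ 11203.2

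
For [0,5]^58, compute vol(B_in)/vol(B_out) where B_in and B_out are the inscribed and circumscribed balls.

V_in / V_out = (r_in/r_out)^58 = (1/√58)^58 = 58^(-58/2) ≈ 7.25418e-52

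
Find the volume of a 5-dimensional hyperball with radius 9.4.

The n-ball volume is π^(n/2)·r^n/Γ(n/2+1). With n=5, r=9.4: V ≈ 386312.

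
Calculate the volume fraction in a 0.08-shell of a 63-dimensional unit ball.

Shell fraction = 1 - (1-0.08)^63 ≈ 0.994768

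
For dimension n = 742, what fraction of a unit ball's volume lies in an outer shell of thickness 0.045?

1 - (1-0.045)^742 ≈ 1 - 1.454e-15 ≈ (100 - 1.44e-13)%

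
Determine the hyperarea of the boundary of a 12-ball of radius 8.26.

S = n·V_n(r)/r = 12·V_12(8.26)/8.26 (volume-to-surface relation), giving 1.95672e+11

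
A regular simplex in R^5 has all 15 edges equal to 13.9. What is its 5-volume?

V_5 = √(6) · 13.9^5 / (5! · 2^(5/2)) ≈ 1872.38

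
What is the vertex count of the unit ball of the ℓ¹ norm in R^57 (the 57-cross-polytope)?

The vertices are ±e_1, ..., ±e_57, so there are 2·57 = 114.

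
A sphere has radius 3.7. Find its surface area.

|∂B_3(3.7)| = 4πr² = 4π·(3.7)² ≈ 172.034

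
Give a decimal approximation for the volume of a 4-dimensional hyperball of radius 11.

The n-ball volume is π^(n/2)·r^n/Γ(n/2+1). With n=4, r=11: V = 14641·π^2/2 ≈ 72250.4.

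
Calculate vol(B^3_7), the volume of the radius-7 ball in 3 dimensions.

Volume = π^{3/2}·(7)^3/Γ(5/2) = 1372·π/3 ≈ 1436.76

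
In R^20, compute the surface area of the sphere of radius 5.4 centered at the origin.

S = n·V_n(r)/r = 20·V_20(5.4)/5.4 (volume-to-surface relation), giving 4.24861e+13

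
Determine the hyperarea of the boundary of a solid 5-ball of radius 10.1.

|∂B_5(10.1)| ≈ 273876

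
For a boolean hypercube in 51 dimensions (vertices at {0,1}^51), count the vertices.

The 51-cube has 2^51 = 2251799813685248 vertices.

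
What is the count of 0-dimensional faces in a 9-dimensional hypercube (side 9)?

An n-cube has C(n,k)·2^(n-k) k-faces. Here C(9,0)·2^9 = 1·512 = 512.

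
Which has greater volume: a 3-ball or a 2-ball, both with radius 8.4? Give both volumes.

V_3(8.4) ≈ 2482.71. V_2(8.4) ≈ 221.671. The 3-ball is larger.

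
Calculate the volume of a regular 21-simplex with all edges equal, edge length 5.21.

For a regular n-simplex with edge a, V = (a^n / n!)·√((n+1)/2^n). With a=5.21, n=21: V ≈ 7.17207e-08.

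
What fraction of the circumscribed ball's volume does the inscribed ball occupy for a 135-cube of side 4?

Volume scales as r^n, and r_in/r_out = 1/√135, giving (1/√135)^135 ≈ 1.59394e-144.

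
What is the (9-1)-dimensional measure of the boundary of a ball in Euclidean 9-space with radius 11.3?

The surface area of an n-ball is 2π^(n/2) r^(n-1) / Γ(n/2). For n=9, r=11.3: 7.89201e+09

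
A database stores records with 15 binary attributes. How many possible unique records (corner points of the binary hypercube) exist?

An n-cube has 2^n vertices; for n = 15 that is 2^15 = 32768.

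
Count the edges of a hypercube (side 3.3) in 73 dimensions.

Each of the 2^73 = 9444732965739290427392 vertices has degree 73; total edges = 73·2^73/2 = 344732753249484100599808.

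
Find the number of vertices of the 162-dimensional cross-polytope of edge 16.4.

The 162-dimensional cross-polytope has 2n = 2·162 = 324 vertices.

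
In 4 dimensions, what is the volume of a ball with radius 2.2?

The n-ball volume is π^(n/2)·r^n/Γ(n/2+1). With n=4, r=2.2: V ≈ 115.601.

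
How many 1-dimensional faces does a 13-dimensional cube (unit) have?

Number of 1-faces = C(13,1) · 2^(13-1) = 13 · 4096 = 53248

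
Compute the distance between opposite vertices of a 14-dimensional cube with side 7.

The space diagonal of an n-cube of side s is s√n. Here 7·√14 ≈ 26.1916.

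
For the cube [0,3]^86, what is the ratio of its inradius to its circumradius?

r_in = 3/2 (half the side); r_out = 3√86/2 (half the diagonal). Ratio = 1/√86 ≈ 0.107833.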